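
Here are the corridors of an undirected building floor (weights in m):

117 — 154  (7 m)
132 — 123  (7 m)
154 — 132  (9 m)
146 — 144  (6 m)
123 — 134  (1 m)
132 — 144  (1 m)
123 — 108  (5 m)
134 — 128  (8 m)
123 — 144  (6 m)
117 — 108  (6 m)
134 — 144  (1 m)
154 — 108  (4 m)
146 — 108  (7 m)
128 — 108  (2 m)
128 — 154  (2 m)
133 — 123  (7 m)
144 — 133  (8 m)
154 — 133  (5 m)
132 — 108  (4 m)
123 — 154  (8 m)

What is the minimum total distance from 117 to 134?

Settle nodes by increasing distance from 117:
117: 0
108: 6  (via 117)
154: 7  (via 117)
128: 8  (via 108)
132: 10  (via 108)
123: 11  (via 108)
144: 11  (via 132)
134: 12  (via 123)
Shortest route: 117–108–123–134 = 12 m.

12 m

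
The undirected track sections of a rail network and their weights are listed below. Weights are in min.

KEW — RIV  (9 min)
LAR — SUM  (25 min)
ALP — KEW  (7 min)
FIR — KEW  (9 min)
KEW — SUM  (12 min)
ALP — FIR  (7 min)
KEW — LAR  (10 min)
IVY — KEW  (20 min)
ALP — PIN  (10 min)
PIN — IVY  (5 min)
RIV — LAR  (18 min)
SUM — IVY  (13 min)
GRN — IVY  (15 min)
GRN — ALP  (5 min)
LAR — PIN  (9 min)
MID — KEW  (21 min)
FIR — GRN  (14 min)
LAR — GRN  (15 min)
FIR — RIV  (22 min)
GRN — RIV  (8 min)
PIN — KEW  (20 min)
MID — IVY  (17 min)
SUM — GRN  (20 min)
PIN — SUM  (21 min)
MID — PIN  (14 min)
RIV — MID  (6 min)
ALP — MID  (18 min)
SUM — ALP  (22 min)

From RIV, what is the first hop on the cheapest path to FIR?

KEW

Candidate routes:
RIV–KEW–FIR: 9+9 = 18
RIV–GRN–ALP–FIR: 8+5+7 = 20
RIV–GRN–FIR: 8+14 = 22
Cheapest is RIV–KEW–FIR at 18 min.
So from RIV the first move is to KEW.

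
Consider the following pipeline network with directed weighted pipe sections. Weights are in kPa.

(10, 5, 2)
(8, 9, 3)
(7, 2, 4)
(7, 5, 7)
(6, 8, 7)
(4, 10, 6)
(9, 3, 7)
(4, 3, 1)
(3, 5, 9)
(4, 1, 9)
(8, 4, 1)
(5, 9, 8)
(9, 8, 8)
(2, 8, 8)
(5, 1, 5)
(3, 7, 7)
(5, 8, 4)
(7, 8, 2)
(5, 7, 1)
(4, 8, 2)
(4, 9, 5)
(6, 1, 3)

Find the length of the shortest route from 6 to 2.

Running Dijkstra from 6:
6: 0
1: 3  (via 6)
8: 7  (via 6)
4: 8  (via 8)
3: 9  (via 4)
9: 10  (via 8)
10: 14  (via 4)
5: 16  (via 10)
7: 16  (via 3)
2: 20  (via 7)
Shortest route: 6 → 8 → 4 → 3 → 7 → 2 = 20 kPa.

20 kPa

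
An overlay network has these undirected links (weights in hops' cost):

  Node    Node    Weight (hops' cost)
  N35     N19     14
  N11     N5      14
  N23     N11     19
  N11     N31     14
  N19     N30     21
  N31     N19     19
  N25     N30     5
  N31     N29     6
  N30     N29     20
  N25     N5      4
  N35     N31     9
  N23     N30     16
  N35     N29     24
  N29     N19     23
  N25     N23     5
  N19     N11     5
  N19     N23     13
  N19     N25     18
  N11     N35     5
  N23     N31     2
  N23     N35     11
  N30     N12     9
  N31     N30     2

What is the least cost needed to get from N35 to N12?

20 hops' cost

Compare a few routes:
N35 → N31 → N30 → N12: 9+2+9 = 20
N35 → N23 → N31 → N30 → N12: 11+2+2+9 = 24
N35 → N31 → N23 → N25 → N30 → N12: 9+2+5+5+9 = 30
N35 → N11 → N31 → N30 → N12: 5+14+2+9 = 30
The minimum is 20 hops' cost via N35 → N31 → N30 → N12.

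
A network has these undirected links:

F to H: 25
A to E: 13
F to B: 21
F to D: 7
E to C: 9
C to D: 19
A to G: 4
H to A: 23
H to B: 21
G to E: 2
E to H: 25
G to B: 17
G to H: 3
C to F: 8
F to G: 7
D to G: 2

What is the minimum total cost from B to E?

19

Candidate routes:
B–H–G–E: 21+3+2 = 26
B–F–G–E: 21+7+2 = 30
B–G–E: 17+2 = 19
The minimum is 19 via B–G–E.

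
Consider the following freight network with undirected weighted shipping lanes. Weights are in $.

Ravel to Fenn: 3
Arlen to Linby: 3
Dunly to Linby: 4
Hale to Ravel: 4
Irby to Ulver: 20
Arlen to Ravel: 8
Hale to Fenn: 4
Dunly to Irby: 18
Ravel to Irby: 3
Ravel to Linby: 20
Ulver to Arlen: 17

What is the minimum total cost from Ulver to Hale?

Compare a few routes:
Ulver–Irby–Ravel–Fenn–Hale: 20+3+3+4 = 30
Ulver–Arlen–Ravel–Hale: 17+8+4 = 29
Ulver–Arlen–Ravel–Fenn–Hale: 17+8+3+4 = 32
Ulver–Irby–Ravel–Hale: 20+3+4 = 27
The minimum is $27 via Ulver–Irby–Ravel–Hale.

$27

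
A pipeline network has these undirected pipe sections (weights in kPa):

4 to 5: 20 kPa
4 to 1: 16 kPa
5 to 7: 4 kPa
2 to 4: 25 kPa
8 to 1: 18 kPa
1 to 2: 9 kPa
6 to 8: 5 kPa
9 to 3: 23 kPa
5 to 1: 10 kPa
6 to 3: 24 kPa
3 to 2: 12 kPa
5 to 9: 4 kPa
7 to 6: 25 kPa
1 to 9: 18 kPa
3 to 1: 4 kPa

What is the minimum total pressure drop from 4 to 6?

39 kPa

Running Dijkstra from 4:
4: 0
1: 16  (via 4)
3: 20  (via 1)
5: 20  (via 4)
7: 24  (via 5)
9: 24  (via 5)
2: 25  (via 4)
8: 34  (via 1)
6: 39  (via 8)
Shortest route: 4 → 1 → 8 → 6 = 39 kPa.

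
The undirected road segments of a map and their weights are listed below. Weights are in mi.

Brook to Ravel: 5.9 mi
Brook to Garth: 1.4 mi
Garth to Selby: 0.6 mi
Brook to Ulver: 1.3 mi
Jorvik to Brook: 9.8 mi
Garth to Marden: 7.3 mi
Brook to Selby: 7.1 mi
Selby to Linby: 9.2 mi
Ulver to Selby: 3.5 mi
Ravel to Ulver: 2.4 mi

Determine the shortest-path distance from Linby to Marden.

17.1 mi

Enumerating some paths:
Linby - Selby - Garth - Marden: 9.2+0.6+7.3 = 17.1
Linby - Selby - Ulver - Brook - Garth - Marden: 9.2+3.5+1.3+1.4+7.3 = 22.7
Cheapest is Linby - Selby - Garth - Marden at 17.1 mi.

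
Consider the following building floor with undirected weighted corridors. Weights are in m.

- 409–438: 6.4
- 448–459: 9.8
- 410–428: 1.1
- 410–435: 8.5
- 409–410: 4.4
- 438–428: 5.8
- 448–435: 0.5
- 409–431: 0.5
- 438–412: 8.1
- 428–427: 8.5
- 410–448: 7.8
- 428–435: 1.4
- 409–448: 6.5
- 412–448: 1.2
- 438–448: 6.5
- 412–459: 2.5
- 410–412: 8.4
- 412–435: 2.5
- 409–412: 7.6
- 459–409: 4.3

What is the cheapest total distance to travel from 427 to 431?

14.5 m

Settle nodes by increasing distance from 427:
427: 0
428: 8.5  (via 427)
410: 9.6  (via 428)
435: 9.9  (via 428)
448: 10.4  (via 435)
412: 11.6  (via 448)
409: 14  (via 410)
459: 14.1  (via 412)
438: 14.3  (via 428)
431: 14.5  (via 409)
Shortest route: 427 → 428 → 410 → 409 → 431 = 14.5 m.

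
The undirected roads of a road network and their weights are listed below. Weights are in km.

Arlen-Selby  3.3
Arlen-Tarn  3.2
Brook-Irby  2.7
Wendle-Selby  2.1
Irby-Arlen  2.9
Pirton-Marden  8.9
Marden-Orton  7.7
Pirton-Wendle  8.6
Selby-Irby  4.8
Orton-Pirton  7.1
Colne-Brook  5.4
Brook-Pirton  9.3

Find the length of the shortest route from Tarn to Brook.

8.8 km

Candidate routes:
Tarn–Arlen–Irby–Brook: 3.2+2.9+2.7 = 8.8
Tarn–Arlen–Selby–Irby–Brook: 3.2+3.3+4.8+2.7 = 14
The minimum is 8.8 km via Tarn–Arlen–Irby–Brook.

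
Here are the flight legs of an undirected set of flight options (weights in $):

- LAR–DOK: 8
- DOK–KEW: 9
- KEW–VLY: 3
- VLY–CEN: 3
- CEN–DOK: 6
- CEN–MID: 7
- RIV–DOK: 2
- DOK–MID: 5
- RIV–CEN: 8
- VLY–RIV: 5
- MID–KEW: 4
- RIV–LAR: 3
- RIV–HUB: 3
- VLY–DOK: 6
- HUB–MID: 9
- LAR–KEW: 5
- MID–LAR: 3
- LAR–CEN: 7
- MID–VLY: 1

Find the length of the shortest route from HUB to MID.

Enumerating some paths:
HUB–RIV–DOK–VLY–MID: 3+2+6+1 = 12
HUB–MID: 9 = 9
HUB–RIV–DOK–MID: 3+2+5 = 10
Cheapest is HUB–MID at $9.

$9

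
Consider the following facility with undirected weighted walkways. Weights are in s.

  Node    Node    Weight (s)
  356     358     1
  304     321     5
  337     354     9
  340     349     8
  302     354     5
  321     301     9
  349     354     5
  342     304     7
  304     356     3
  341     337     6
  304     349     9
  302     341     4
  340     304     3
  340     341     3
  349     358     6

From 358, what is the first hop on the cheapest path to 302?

Candidate routes:
358–356–304–340–341–302: 1+3+3+3+4 = 14
358–349–354–302: 6+5+5 = 16
358–349–340–341–302: 6+8+3+4 = 21
Cheapest is 358–356–304–340–341–302 at 14 s.
So from 358 the first move is to 356.

356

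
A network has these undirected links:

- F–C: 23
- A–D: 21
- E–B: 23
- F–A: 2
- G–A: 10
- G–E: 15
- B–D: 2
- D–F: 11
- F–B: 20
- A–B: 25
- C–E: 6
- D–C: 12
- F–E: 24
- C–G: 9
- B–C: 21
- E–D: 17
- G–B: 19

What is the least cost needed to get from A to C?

19

Shortest distances from A:
A: 0
F: 2  (via A)
G: 10  (via A)
D: 13  (via F)
B: 15  (via D)
C: 19  (via G)
Shortest route: A → G → C = 19.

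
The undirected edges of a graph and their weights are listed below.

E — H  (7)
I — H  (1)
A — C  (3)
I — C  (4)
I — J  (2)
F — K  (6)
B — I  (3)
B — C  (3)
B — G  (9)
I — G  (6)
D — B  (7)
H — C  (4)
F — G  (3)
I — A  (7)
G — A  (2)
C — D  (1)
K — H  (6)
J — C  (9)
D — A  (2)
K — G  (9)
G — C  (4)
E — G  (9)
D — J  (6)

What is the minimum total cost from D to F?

Compare a few routes:
D–C–G–F: 1+4+3 = 8
D–A–G–F: 2+2+3 = 7
The minimum is 7 via D–A–G–F.

7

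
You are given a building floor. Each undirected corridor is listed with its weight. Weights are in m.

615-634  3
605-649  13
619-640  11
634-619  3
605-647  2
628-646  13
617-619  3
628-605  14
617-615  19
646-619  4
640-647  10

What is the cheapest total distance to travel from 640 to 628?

Shortest distances from 640:
640: 0
647: 10  (via 640)
619: 11  (via 640)
605: 12  (via 647)
634: 14  (via 619)
617: 14  (via 619)
646: 15  (via 619)
615: 17  (via 634)
649: 25  (via 605)
628: 26  (via 605)
Shortest route: 640 → 647 → 605 → 628 = 26 m.

26 m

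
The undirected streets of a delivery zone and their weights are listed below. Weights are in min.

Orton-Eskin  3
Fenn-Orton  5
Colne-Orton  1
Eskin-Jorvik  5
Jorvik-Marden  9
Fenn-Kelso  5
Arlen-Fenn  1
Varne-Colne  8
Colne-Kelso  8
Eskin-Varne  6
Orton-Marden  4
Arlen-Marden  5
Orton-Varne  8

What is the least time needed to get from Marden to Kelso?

Enumerating some paths:
Marden → Orton → Colne → Kelso: 4+1+8 = 13
Marden → Arlen → Fenn → Kelso: 5+1+5 = 11
The minimum is 11 min via Marden → Arlen → Fenn → Kelso.

11 min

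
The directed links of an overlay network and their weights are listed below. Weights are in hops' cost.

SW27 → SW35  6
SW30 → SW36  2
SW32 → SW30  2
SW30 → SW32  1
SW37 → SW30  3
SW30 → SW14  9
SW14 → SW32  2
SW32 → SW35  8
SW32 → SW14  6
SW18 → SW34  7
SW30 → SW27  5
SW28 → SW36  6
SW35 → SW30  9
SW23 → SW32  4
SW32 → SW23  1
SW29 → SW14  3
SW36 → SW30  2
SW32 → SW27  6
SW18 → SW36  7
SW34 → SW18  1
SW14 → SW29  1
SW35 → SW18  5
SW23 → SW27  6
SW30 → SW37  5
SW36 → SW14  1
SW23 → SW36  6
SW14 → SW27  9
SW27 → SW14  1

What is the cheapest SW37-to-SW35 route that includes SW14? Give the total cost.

16 hops' cost

Best SW37 to SW14: SW37–SW30–SW36–SW14 costing 6
Shortest SW14→SW35: SW14–SW32–SW35 = 10
Total via SW14: 6 + 10 = 16 hops' cost.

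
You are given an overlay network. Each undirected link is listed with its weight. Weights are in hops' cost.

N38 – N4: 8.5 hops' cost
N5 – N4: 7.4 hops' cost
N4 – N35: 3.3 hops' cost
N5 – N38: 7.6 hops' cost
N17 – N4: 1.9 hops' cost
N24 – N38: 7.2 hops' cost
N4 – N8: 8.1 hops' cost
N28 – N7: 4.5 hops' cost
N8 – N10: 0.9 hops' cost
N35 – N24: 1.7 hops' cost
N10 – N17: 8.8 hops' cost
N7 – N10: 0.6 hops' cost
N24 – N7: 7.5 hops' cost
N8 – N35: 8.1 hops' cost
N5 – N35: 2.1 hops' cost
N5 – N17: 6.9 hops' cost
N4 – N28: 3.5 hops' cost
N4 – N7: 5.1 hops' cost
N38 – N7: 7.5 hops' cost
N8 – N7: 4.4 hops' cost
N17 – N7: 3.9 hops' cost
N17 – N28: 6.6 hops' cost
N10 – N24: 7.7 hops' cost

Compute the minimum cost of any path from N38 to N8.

Compare a few routes:
N38–N7–N10–N8: 7.5+0.6+0.9 = 9
N38–N4–N7–N10–N8: 8.5+5.1+0.6+0.9 = 15.1
N38–N7–N8: 7.5+4.4 = 11.9
The minimum is 9 hops' cost via N38–N7–N10–N8.

9 hops' cost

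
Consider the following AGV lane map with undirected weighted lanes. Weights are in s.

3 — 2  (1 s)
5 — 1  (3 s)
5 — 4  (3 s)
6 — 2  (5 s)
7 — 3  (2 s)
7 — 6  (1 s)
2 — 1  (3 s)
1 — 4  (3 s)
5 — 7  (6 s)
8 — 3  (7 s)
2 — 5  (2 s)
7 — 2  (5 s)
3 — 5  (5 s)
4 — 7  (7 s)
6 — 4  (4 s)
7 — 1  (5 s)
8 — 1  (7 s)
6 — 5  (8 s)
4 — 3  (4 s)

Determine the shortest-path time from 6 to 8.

Settle nodes by increasing distance from 6:
6: 0
7: 1  (via 6)
3: 3  (via 7)
2: 4  (via 3)
4: 4  (via 6)
1: 6  (via 7)
5: 6  (via 2)
8: 10  (via 3)
Shortest route: 6 → 7 → 3 → 8 = 10 s.

10 s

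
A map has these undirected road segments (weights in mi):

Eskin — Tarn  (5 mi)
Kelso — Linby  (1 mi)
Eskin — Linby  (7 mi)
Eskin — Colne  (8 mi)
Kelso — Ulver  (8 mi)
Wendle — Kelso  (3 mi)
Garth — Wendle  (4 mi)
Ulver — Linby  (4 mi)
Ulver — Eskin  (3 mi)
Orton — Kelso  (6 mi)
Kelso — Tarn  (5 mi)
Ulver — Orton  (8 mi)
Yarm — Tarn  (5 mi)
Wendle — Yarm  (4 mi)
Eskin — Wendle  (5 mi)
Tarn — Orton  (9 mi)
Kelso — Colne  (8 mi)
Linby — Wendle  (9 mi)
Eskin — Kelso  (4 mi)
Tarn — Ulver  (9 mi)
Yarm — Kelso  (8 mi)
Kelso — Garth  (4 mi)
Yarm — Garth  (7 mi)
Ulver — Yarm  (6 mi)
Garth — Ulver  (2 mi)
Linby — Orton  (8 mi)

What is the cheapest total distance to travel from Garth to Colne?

Candidate routes:
Garth - Kelso - Colne: 4+8 = 12
Garth - Wendle - Kelso - Colne: 4+3+8 = 15
Garth - Ulver - Eskin - Colne: 2+3+8 = 13
The minimum is 12 mi via Garth - Kelso - Colne.

12 mi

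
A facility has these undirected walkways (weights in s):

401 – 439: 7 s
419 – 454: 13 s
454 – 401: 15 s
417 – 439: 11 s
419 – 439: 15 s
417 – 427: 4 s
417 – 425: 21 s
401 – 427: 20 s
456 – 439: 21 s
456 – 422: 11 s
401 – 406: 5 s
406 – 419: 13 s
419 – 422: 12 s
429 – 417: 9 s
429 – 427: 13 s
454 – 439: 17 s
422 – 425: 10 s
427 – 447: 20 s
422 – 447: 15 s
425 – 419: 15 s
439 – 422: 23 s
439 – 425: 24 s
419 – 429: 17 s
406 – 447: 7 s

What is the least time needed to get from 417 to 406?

23 s

Running Dijkstra from 417:
417: 0
427: 4  (via 417)
429: 9  (via 417)
439: 11  (via 417)
401: 18  (via 439)
425: 21  (via 417)
406: 23  (via 401)
Shortest route: 417–439–401–406 = 23 s.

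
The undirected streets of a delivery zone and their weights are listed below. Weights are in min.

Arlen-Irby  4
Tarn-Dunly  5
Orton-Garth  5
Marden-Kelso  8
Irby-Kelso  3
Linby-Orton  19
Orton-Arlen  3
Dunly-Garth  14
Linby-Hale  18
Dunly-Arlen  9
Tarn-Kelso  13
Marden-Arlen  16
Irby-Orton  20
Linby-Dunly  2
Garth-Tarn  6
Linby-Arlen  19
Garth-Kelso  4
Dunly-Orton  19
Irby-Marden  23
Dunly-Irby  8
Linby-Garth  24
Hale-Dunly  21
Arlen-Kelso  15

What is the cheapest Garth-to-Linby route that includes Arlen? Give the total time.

19 min

Shortest Garth→Arlen: Garth → Orton → Arlen = 8
Best Arlen to Linby: Arlen → Dunly → Linby costing 11
Total via Arlen: 8 + 11 = 19 min.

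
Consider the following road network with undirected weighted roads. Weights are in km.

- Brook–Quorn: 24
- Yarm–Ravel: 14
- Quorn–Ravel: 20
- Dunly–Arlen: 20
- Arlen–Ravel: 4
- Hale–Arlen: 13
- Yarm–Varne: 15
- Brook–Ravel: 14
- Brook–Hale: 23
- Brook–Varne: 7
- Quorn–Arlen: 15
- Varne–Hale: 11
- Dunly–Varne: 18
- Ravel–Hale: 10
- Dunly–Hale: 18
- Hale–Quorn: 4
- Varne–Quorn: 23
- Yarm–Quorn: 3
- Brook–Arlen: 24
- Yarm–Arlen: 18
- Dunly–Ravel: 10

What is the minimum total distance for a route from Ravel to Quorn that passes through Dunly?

32 km

Best Ravel to Dunly: Ravel → Dunly costing 10
Best Dunly to Quorn: Dunly → Hale → Quorn costing 22
Total via Dunly: 10 + 22 = 32 km.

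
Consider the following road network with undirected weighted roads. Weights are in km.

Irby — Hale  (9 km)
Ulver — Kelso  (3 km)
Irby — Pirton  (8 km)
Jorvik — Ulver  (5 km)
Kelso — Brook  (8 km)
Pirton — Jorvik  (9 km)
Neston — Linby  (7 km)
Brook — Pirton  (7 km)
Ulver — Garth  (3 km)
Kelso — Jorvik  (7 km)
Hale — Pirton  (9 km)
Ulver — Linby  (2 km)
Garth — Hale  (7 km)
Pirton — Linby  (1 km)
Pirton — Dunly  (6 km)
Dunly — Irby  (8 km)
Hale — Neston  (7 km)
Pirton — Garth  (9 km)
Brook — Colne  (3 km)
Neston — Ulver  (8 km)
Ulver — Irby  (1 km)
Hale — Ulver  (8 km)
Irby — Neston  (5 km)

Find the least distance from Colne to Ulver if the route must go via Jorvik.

Best Colne to Jorvik: Colne–Brook–Kelso–Jorvik costing 18
Best Jorvik to Ulver: Jorvik–Ulver costing 5
Total via Jorvik: 18 + 5 = 23 km.

23 km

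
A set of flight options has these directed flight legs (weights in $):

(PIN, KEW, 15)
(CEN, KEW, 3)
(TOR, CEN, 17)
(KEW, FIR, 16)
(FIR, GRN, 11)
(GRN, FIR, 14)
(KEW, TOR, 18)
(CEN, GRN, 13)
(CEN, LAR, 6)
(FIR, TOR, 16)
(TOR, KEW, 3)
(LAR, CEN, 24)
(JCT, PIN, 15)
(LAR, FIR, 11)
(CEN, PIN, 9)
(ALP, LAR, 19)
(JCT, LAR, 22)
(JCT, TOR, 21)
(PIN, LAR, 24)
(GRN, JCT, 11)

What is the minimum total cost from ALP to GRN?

$41

Compare a few routes:
ALP - LAR - CEN - GRN: 19+24+13 = 56
ALP - LAR - CEN - KEW - FIR - GRN: 19+24+3+16+11 = 73
ALP - LAR - FIR - GRN: 19+11+11 = 41
The minimum is $41 via ALP - LAR - FIR - GRN.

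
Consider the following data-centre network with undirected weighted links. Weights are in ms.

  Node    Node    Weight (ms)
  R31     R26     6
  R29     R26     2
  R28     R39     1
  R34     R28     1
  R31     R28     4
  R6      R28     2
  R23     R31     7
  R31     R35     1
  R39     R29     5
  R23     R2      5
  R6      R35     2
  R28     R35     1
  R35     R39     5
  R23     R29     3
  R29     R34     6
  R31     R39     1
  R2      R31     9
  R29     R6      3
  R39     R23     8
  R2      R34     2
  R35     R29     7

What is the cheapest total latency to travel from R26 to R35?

Enumerating some paths:
R26 → R29 → R6 → R28 → R35: 2+3+2+1 = 8
R26 → R29 → R6 → R35: 2+3+2 = 7
The minimum is 7 ms via R26 → R29 → R6 → R35.

7 ms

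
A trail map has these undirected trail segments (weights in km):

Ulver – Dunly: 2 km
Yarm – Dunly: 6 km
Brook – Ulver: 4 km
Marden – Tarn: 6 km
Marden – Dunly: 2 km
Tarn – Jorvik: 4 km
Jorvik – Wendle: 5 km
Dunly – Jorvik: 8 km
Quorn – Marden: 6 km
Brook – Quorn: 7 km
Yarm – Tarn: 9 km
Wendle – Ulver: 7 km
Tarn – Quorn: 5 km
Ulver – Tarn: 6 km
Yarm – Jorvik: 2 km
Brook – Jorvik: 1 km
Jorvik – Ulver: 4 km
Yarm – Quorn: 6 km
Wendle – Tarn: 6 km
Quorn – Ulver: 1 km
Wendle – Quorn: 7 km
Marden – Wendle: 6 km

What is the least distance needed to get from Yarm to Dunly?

6 km

Running Dijkstra from Yarm:
Yarm: 0
Jorvik: 2  (via Yarm)
Brook: 3  (via Jorvik)
Ulver: 6  (via Jorvik)
Tarn: 6  (via Jorvik)
Dunly: 6  (via Yarm)
Shortest route: Yarm–Dunly = 6 km.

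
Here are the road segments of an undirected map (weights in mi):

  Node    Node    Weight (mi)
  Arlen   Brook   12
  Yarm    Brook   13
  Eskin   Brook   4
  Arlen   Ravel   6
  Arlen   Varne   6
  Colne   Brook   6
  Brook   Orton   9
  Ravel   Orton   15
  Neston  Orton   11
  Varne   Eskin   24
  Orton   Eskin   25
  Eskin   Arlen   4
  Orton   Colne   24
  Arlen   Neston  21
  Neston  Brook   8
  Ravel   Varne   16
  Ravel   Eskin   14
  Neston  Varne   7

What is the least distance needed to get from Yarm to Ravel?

27 mi

Shortest distances from Yarm:
Yarm: 0
Brook: 13  (via Yarm)
Eskin: 17  (via Brook)
Colne: 19  (via Brook)
Arlen: 21  (via Eskin)
Neston: 21  (via Brook)
Orton: 22  (via Brook)
Varne: 27  (via Arlen)
Ravel: 27  (via Arlen)
Shortest route: Yarm–Brook–Eskin–Arlen–Ravel = 27 mi.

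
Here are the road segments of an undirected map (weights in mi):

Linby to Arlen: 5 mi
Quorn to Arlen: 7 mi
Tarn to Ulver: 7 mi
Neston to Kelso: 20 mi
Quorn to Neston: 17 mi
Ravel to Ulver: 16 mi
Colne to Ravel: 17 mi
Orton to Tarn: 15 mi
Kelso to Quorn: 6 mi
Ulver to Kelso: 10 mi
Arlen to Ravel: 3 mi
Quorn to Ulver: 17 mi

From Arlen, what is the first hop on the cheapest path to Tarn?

Enumerating some paths:
Arlen–Ravel–Ulver–Tarn: 3+16+7 = 26
Arlen–Quorn–Ulver–Tarn: 7+17+7 = 31
Arlen–Quorn–Kelso–Ulver–Tarn: 7+6+10+7 = 30
Cheapest is Arlen–Ravel–Ulver–Tarn at 26 mi.
So from Arlen the first move is to Ravel.

Ravel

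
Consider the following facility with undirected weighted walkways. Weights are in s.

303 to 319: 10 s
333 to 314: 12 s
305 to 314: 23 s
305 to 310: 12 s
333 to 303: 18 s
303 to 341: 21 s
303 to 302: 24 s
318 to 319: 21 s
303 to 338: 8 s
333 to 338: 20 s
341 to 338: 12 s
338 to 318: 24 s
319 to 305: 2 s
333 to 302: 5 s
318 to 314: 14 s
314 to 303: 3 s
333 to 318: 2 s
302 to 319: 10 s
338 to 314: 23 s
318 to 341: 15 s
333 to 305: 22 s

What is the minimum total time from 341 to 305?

Enumerating some paths:
341–338–303–319–305: 12+8+10+2 = 32
341–303–319–305: 21+10+2 = 33
341–318–319–305: 15+21+2 = 38
341–318–333–302–319–305: 15+2+5+10+2 = 34
Cheapest is 341–338–303–319–305 at 32 s.

32 s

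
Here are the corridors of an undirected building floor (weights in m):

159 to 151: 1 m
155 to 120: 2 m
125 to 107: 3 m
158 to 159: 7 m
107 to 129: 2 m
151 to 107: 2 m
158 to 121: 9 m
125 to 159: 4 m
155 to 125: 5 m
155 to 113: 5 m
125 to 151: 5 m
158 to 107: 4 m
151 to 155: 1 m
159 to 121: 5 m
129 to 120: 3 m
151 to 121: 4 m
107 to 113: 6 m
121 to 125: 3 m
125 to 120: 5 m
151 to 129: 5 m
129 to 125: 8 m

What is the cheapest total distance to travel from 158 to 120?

Shortest distances from 158:
158: 0
107: 4  (via 158)
151: 6  (via 107)
129: 6  (via 107)
155: 7  (via 151)
159: 7  (via 158)
125: 7  (via 107)
121: 9  (via 158)
120: 9  (via 129)
Shortest route: 158 → 107 → 129 → 120 = 9 m.

9 m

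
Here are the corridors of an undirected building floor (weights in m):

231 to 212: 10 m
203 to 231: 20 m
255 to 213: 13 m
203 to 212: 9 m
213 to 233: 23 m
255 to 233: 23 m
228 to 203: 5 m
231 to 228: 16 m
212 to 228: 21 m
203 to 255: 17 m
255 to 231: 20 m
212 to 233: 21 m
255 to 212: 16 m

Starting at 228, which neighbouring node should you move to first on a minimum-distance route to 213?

Compare a few routes:
228–203–255–213: 5+17+13 = 35
228–231–255–213: 16+20+13 = 49
228–203–212–255–213: 5+9+16+13 = 43
Cheapest is 228–203–255–213 at 35 m.
So from 228 the first move is to 203.

203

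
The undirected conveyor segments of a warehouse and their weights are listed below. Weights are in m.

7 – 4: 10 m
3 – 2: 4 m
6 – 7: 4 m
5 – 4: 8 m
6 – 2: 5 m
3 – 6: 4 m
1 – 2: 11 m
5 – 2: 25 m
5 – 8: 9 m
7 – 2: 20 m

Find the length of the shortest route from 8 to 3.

35 m

Enumerating some paths:
8–5–2–6–3: 9+25+5+4 = 43
8–5–2–3: 9+25+4 = 38
8–5–4–7–6–3: 9+8+10+4+4 = 35
8–5–4–7–6–2–3: 9+8+10+4+5+4 = 40
The minimum is 35 m via 8–5–4–7–6–3.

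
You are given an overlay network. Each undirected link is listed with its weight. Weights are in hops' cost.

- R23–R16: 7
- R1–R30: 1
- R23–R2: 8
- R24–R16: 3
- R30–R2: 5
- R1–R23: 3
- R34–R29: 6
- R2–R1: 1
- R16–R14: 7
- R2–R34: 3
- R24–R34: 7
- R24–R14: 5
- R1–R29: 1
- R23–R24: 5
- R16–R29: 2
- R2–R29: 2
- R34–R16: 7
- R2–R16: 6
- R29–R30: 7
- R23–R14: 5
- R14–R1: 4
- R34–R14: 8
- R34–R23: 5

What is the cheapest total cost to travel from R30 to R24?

Shortest distances from R30:
R30: 0
R1: 1  (via R30)
R2: 2  (via R1)
R29: 2  (via R1)
R23: 4  (via R1)
R16: 4  (via R29)
R34: 5  (via R2)
R14: 5  (via R1)
R24: 7  (via R16)
Shortest route: R30 → R1 → R29 → R16 → R24 = 7 hops' cost.

7 hops' cost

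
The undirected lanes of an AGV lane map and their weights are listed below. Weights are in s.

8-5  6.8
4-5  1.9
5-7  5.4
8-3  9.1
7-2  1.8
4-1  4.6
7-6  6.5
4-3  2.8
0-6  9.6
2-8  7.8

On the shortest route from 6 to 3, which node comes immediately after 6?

7

Candidate routes:
6–7–2–8–3: 6.5+1.8+7.8+9.1 = 25.2
6–7–5–4–3: 6.5+5.4+1.9+2.8 = 16.6
Cheapest is 6–7–5–4–3 at 16.6 s.
So from 6 the first move is to 7.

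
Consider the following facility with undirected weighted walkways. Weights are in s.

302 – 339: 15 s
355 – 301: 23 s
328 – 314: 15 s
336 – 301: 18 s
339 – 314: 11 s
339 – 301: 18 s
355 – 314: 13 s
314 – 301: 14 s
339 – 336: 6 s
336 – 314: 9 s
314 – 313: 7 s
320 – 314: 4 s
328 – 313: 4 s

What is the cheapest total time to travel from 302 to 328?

37 s

Enumerating some paths:
302–339–314–313–328: 15+11+7+4 = 37
302–339–336–314–328: 15+6+9+15 = 45
302–339–314–328: 15+11+15 = 41
302–339–336–314–313–328: 15+6+9+7+4 = 41
The minimum is 37 s via 302–339–314–313–328.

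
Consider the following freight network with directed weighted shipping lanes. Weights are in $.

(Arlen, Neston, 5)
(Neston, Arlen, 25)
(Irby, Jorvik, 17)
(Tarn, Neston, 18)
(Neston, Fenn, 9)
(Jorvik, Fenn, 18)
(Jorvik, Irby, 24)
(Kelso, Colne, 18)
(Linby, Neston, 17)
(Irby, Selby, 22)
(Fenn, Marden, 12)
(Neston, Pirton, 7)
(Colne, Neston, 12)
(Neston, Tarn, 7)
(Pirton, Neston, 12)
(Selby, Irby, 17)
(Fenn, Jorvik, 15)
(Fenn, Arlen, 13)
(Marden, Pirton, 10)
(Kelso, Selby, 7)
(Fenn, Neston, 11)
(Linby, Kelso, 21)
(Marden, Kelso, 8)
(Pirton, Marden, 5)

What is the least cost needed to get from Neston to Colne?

$38

Shortest distances from Neston:
Neston: 0
Tarn: 7  (via Neston)
Pirton: 7  (via Neston)
Fenn: 9  (via Neston)
Marden: 12  (via Pirton)
Kelso: 20  (via Marden)
Arlen: 22  (via Fenn)
Jorvik: 24  (via Fenn)
Selby: 27  (via Kelso)
Colne: 38  (via Kelso)
Shortest route: Neston–Pirton–Marden–Kelso–Colne = $38.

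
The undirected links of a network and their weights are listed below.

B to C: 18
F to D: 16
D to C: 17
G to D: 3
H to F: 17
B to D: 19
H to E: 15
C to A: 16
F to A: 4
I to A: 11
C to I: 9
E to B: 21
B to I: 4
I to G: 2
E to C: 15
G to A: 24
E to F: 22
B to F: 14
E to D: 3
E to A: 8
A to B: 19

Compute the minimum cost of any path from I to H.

Enumerating some paths:
I–B–F–H: 4+14+17 = 35
I–A–F–H: 11+4+17 = 32
I–A–E–H: 11+8+15 = 34
I–G–D–E–H: 2+3+3+15 = 23
Cheapest is I–G–D–E–H at 23.

23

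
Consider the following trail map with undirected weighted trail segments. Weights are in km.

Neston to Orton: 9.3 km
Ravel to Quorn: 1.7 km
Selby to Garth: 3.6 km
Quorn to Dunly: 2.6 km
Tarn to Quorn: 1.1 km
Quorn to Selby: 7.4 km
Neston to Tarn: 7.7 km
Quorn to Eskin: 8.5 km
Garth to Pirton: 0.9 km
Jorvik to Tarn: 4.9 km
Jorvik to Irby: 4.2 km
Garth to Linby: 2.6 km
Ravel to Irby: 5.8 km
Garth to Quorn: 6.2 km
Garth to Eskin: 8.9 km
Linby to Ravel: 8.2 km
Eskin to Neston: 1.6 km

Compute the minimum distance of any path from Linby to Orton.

22.4 km

Running Dijkstra from Linby:
Linby: 0
Garth: 2.6  (via Linby)
Pirton: 3.5  (via Garth)
Selby: 6.2  (via Garth)
Ravel: 8.2  (via Linby)
Quorn: 8.8  (via Garth)
Tarn: 9.9  (via Quorn)
Dunly: 11.4  (via Quorn)
Eskin: 11.5  (via Garth)
Neston: 13.1  (via Eskin)
Irby: 14  (via Ravel)
Jorvik: 14.8  (via Tarn)
Orton: 22.4  (via Neston)
Shortest route: Linby–Garth–Eskin–Neston–Orton = 22.4 km.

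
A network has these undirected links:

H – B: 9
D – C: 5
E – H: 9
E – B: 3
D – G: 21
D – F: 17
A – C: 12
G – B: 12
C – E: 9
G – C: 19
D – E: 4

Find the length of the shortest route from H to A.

30

Compare a few routes:
H - B - E - D - C - A: 9+3+4+5+12 = 33
H - E - C - A: 9+9+12 = 30
H - B - E - C - A: 9+3+9+12 = 33
Cheapest is H - E - C - A at 30.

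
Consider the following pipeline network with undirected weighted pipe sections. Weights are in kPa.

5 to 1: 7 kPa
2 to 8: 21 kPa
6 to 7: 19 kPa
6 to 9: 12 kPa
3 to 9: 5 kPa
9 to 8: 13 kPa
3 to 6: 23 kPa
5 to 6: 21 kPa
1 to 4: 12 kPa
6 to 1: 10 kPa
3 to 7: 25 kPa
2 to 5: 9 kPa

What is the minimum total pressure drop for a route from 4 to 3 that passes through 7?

66 kPa

Best 4 to 7: 4 → 1 → 6 → 7 costing 41
Shortest 7→3: 7 → 3 = 25
Total via 7: 41 + 25 = 66 kPa.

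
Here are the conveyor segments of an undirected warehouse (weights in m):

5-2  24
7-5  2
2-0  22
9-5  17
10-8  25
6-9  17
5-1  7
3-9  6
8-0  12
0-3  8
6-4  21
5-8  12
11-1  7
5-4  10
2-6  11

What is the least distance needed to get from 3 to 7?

25 m

Candidate routes:
3 - 0 - 8 - 5 - 7: 8+12+12+2 = 34
3 - 0 - 2 - 5 - 7: 8+22+24+2 = 56
3 - 9 - 6 - 4 - 5 - 7: 6+17+21+10+2 = 56
3 - 9 - 5 - 7: 6+17+2 = 25
Cheapest is 3 - 9 - 5 - 7 at 25 m.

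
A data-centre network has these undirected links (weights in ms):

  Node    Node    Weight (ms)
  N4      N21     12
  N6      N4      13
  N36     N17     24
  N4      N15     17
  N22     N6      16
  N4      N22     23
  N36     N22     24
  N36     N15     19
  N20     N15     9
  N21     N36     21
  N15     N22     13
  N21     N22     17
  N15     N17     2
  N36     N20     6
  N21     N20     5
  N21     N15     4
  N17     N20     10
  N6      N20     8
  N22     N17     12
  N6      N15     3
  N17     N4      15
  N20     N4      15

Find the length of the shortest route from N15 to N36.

Compare a few routes:
N15 - N6 - N20 - N36: 3+8+6 = 17
N15 - N20 - N36: 9+6 = 15
The minimum is 15 ms via N15 - N20 - N36.

15 ms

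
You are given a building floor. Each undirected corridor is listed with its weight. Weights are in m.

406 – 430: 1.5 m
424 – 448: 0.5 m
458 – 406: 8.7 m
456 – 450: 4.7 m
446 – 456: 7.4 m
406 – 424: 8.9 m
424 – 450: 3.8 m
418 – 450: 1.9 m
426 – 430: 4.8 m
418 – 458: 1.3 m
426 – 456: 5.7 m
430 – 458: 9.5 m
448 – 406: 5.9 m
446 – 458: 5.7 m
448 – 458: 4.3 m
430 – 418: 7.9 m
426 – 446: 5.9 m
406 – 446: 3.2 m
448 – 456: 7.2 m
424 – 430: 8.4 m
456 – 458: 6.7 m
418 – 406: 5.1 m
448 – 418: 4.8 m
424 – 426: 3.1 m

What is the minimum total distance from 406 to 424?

Enumerating some paths:
406–424: 8.9 = 8.9
406–448–424: 5.9+0.5 = 6.4
Cheapest is 406–448–424 at 6.4 m.

6.4 m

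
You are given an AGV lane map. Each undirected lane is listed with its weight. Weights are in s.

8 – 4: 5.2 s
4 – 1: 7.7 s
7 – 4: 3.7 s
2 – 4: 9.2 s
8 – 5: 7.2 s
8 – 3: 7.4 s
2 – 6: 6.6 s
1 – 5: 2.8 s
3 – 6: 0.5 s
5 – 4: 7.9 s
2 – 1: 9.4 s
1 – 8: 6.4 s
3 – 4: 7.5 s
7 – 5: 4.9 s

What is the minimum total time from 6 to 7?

11.7 s

Shortest distances from 6:
6: 0
3: 0.5  (via 6)
2: 6.6  (via 6)
8: 7.9  (via 3)
4: 8  (via 3)
7: 11.7  (via 4)
Shortest route: 6–3–4–7 = 11.7 s.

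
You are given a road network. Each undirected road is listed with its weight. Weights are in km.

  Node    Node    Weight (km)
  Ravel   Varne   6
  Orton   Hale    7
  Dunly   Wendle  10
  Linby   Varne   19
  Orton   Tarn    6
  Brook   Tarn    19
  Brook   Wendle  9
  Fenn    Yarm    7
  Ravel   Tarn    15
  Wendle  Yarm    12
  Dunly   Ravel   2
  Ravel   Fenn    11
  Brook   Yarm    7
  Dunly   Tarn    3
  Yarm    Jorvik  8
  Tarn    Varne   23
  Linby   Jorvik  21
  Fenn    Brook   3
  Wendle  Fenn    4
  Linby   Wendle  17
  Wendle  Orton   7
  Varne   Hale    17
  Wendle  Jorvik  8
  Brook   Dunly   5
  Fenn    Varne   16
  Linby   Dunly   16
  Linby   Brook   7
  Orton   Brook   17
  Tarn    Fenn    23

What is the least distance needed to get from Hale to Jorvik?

Enumerating some paths:
Hale–Orton–Wendle–Fenn–Yarm–Jorvik: 7+7+4+7+8 = 33
Hale–Orton–Wendle–Jorvik: 7+7+8 = 22
Hale–Orton–Tarn–Dunly–Wendle–Jorvik: 7+6+3+10+8 = 34
Cheapest is Hale–Orton–Wendle–Jorvik at 22 km.

22 km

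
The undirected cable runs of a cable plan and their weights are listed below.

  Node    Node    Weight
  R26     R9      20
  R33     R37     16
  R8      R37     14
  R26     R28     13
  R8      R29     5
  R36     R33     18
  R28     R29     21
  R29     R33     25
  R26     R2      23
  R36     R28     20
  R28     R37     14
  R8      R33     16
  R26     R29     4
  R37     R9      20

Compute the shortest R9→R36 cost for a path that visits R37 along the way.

54

Best R9 to R37: R9 → R37 costing 20
Shortest R37→R36: R37 → R28 → R36 = 34
Total via R37: 20 + 34 = 54.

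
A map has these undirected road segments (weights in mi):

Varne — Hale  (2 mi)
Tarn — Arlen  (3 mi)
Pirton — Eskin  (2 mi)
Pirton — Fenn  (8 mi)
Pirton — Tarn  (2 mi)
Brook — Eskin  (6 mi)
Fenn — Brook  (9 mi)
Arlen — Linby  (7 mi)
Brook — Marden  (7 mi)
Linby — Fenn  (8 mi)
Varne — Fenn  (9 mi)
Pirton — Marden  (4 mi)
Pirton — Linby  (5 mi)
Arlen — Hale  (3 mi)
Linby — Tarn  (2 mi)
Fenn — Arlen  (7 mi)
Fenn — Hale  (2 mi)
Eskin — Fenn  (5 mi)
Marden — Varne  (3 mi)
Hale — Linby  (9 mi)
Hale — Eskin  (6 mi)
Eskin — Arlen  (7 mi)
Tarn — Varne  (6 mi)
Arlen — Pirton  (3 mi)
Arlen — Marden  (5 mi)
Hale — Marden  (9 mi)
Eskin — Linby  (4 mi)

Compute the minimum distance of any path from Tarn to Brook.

Running Dijkstra from Tarn:
Tarn: 0
Linby: 2  (via Tarn)
Pirton: 2  (via Tarn)
Arlen: 3  (via Tarn)
Eskin: 4  (via Pirton)
Hale: 6  (via Arlen)
Varne: 6  (via Tarn)
Marden: 6  (via Pirton)
Fenn: 8  (via Hale)
Brook: 10  (via Eskin)
Shortest route: Tarn → Pirton → Eskin → Brook = 10 mi.

10 mi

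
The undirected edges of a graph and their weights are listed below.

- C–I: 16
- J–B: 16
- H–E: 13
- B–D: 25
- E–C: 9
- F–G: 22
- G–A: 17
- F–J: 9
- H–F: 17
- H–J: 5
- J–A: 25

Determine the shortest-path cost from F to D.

Compare a few routes:
F → H → J → B → D: 17+5+16+25 = 63
F → J → B → D: 9+16+25 = 50
Cheapest is F → J → B → D at 50.

50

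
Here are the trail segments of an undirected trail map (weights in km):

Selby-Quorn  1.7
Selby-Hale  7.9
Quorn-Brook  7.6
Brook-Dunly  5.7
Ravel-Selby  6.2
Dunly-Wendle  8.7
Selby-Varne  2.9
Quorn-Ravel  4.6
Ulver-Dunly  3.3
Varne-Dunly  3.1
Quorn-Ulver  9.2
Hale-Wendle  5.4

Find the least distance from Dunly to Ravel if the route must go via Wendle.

28.2 km

Shortest Dunly→Wendle: Dunly–Wendle = 8.7
Shortest Wendle→Ravel: Wendle–Hale–Selby–Ravel = 19.5
Total via Wendle: 8.7 + 19.5 = 28.2 km.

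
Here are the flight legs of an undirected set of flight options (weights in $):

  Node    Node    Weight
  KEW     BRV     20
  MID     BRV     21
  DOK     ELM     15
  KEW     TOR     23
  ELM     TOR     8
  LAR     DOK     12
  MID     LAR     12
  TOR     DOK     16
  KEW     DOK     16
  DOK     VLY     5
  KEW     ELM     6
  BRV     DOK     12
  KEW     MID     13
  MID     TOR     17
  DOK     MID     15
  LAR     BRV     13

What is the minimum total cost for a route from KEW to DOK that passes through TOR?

$30

Best KEW to TOR: KEW → ELM → TOR costing 14
Shortest TOR→DOK: TOR → DOK = 16
Total via TOR: 14 + 16 = $30.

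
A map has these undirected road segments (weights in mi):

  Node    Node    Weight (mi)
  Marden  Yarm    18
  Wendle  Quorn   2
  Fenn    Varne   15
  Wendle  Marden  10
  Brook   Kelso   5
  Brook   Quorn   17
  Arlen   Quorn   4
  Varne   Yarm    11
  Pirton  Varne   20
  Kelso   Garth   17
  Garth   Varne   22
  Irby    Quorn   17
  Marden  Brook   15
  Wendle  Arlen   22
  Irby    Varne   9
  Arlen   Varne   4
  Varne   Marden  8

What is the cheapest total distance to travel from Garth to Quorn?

Compare a few routes:
Garth–Kelso–Brook–Quorn: 17+5+17 = 39
Garth–Varne–Arlen–Quorn: 22+4+4 = 30
Garth–Varne–Marden–Wendle–Quorn: 22+8+10+2 = 42
The minimum is 30 mi via Garth–Varne–Arlen–Quorn.

30 mi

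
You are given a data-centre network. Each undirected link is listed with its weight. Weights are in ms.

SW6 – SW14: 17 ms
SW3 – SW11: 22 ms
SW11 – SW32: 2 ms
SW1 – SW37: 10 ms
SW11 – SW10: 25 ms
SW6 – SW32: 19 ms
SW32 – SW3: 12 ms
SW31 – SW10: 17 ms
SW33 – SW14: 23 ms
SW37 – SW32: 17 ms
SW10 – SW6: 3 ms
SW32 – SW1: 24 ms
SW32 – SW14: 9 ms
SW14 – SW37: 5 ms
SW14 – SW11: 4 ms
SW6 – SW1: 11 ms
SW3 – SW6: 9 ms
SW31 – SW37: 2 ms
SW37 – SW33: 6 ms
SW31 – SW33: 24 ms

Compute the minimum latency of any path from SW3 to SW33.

29 ms

Compare a few routes:
SW3–SW32–SW11–SW14–SW37–SW33: 12+2+4+5+6 = 29
SW3–SW32–SW14–SW37–SW33: 12+9+5+6 = 32
SW3–SW32–SW37–SW33: 12+17+6 = 35
The minimum is 29 ms via SW3–SW32–SW11–SW14–SW37–SW33.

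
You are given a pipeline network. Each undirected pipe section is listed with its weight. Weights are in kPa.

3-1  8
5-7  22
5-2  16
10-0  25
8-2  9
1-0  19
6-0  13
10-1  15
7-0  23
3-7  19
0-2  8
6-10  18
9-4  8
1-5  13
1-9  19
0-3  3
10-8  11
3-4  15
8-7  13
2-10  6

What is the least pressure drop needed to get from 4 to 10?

Enumerating some paths:
4 → 3 → 1 → 10: 15+8+15 = 38
4 → 3 → 0 → 2 → 10: 15+3+8+6 = 32
4 → 9 → 1 → 10: 8+19+15 = 42
4 → 3 → 0 → 10: 15+3+25 = 43
Cheapest is 4 → 3 → 0 → 2 → 10 at 32 kPa.

32 kPa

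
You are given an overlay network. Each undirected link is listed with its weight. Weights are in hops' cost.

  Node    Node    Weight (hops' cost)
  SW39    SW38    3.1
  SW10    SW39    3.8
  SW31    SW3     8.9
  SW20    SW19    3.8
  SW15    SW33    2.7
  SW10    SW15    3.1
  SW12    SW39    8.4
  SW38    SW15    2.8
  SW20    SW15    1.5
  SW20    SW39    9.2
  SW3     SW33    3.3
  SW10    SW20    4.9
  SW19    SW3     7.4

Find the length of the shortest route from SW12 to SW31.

29.2 hops' cost

Enumerating some paths:
SW12–SW39–SW10–SW15–SW33–SW3–SW31: 8.4+3.8+3.1+2.7+3.3+8.9 = 30.2
SW12–SW39–SW38–SW15–SW33–SW3–SW31: 8.4+3.1+2.8+2.7+3.3+8.9 = 29.2
SW12–SW39–SW20–SW15–SW33–SW3–SW31: 8.4+9.2+1.5+2.7+3.3+8.9 = 34
SW12–SW39–SW10–SW20–SW15–SW33–SW3–SW31: 8.4+3.8+4.9+1.5+2.7+3.3+8.9 = 33.5
The minimum is 29.2 hops' cost via SW12–SW39–SW38–SW15–SW33–SW3–SW31.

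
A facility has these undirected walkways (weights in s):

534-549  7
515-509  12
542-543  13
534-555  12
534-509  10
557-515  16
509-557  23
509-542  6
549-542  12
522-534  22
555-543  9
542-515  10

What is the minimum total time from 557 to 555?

Compare a few routes:
557 → 509 → 534 → 555: 23+10+12 = 45
557 → 515 → 542 → 543 → 555: 16+10+13+9 = 48
The minimum is 45 s via 557 → 509 → 534 → 555.

45 s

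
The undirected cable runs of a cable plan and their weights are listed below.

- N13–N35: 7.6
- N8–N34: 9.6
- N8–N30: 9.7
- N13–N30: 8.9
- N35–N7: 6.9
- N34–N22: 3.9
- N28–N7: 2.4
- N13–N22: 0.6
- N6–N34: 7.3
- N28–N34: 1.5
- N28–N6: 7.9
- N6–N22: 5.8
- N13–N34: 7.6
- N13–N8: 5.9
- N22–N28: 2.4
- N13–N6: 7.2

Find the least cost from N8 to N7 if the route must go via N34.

13.5

Shortest N8→N34: N8–N34 = 9.6
Best N34 to N7: N34–N28–N7 costing 3.9
Total via N34: 9.6 + 3.9 = 13.5.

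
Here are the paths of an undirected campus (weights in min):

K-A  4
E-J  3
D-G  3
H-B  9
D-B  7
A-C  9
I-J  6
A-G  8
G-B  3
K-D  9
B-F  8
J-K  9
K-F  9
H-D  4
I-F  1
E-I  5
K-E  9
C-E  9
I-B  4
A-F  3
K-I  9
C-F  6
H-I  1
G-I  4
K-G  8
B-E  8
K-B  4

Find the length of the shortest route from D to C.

Settle nodes by increasing distance from D:
D: 0
G: 3  (via D)
H: 4  (via D)
I: 5  (via H)
B: 6  (via G)
F: 6  (via I)
A: 9  (via F)
K: 9  (via D)
E: 10  (via I)
J: 11  (via I)
C: 12  (via F)
Shortest route: D–H–I–F–C = 12 min.

12 min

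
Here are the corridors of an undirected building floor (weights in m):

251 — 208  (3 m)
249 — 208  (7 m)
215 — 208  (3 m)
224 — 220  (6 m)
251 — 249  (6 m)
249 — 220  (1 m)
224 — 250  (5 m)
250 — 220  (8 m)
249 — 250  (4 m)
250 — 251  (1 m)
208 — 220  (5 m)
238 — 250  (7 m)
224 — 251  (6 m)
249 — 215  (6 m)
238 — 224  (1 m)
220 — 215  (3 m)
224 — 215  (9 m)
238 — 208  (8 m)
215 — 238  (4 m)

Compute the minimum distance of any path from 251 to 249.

5 m

Compare a few routes:
251 - 250 - 249: 1+4 = 5
251 - 208 - 220 - 249: 3+5+1 = 9
251 - 249: 6 = 6
The minimum is 5 m via 251 - 250 - 249.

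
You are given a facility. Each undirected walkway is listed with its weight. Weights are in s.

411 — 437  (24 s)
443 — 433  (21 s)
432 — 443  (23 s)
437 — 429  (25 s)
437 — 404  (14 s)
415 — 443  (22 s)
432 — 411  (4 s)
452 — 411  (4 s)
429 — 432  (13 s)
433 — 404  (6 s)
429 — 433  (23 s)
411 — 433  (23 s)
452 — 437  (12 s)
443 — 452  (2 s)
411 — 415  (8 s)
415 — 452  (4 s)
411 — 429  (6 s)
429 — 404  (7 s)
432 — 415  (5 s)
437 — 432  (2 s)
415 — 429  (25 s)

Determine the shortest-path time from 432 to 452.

Compare a few routes:
432 - 415 - 452: 5+4 = 9
432 - 437 - 452: 2+12 = 14
432 - 411 - 452: 4+4 = 8
Cheapest is 432 - 411 - 452 at 8 s.

8 s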